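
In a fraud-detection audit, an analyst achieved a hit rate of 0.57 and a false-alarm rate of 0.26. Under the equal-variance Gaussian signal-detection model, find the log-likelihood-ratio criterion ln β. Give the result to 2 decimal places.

ln β = 0.19

z(0.57) = 0.176, z(0.26) = -0.643
ln β = −½·[z(H)² − z(FA)²] = −0.5 × (0.031 − 0.413) = 0.191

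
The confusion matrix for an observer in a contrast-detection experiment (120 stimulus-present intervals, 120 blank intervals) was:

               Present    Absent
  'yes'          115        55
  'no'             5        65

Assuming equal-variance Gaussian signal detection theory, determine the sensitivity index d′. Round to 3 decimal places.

H = 115/120 = 0.9583
FA = 55/120 = 0.4583
Φ⁻¹(H) = Φ⁻¹(0.9583) = 1.7313
Φ⁻¹(FA) = Φ⁻¹(0.4583) = -0.1047
d' = z(H) − z(FA) = 1.7313 − (-0.1047) = 1.8360

d′ = 1.836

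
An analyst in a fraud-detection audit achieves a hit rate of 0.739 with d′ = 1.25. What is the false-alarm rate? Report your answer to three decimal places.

z(hit rate) = z(0.739) = 0.6403
z(FA) = z(H) − d' = 0.6403 − 1.25 = -0.6097
false-alarm rate = Φ(-0.6097) = 0.2710

false-alarm rate = 0.271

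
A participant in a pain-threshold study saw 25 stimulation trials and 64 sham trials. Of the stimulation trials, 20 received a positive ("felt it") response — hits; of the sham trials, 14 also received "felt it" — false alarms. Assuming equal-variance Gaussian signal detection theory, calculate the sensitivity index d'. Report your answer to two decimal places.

d' = 1.62

H = 20/25 = 0.8000
FA = 14/64 = 0.2188
Φ⁻¹(0.8000) = 0.842, Φ⁻¹(0.2188) = -0.776
d' = z(H) − z(FA) = 0.842 − (-0.776) = 1.618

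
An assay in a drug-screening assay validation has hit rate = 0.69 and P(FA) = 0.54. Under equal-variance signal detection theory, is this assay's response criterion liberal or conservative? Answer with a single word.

liberal

z(H) = 0.496, z(FA) = 0.100
c = −½·(z(H) + z(FA)) = -0.298
c < 0 → liberal criterion (biased toward responding “yes”).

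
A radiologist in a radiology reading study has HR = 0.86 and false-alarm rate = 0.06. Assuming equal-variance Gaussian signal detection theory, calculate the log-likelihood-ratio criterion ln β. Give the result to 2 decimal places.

z(H) = 1.080
z(FA) = -1.555
ln β = −½·[z(H)² − z(FA)²] = −0.5 × (1.166 − 2.418) = 0.626

ln β = 0.63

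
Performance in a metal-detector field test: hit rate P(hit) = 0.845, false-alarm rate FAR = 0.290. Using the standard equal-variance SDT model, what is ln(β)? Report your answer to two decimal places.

ln β = -0.36

z(H) = 1.015
z(FA) = -0.553
ln β = −½·[z(H)² − z(FA)²] = −0.5 × (1.030 − 0.306) = -0.362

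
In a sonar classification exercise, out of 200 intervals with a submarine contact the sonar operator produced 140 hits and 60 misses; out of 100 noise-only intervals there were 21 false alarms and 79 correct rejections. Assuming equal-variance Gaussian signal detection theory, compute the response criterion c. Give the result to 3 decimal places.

H = 140/200 = 0.7000
FA = 21/100 = 0.2100
Φ⁻¹(H) = Φ⁻¹(0.7000) = 0.5244
Φ⁻¹(FA) = Φ⁻¹(0.2100) = -0.8064
c = −½·[z(H) + z(FA)] = −0.5 × (0.5244 + (-0.8064)) = 0.1410

c = 0.141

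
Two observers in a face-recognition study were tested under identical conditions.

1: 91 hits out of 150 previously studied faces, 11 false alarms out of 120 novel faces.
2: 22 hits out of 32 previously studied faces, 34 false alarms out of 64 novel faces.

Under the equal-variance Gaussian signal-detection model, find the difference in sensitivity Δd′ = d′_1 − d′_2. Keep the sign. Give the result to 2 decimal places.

1: z(0.6067) = 0.271, z(0.0917) = -1.330, d' = 1.601
2: z(0.6875) = 0.489, z(0.5312) = 0.078, d' = 0.411
Δd' = d'_1 − d'_2 = 1.601 − 0.411 = 1.190
1 has the higher sensitivity.

Δd′ = 1.19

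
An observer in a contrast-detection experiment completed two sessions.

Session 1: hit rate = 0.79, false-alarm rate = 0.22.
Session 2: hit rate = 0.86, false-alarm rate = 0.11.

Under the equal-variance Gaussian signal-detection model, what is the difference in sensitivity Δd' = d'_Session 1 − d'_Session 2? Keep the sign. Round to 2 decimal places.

Δd' = -0.73

Session 1: z(0.79) = 0.806, z(0.22) = -0.772, d' = 1.578
Session 2: z(0.86) = 1.080, z(0.11) = -1.227, d' = 2.307
Δd' = d'_Session 1 − d'_Session 2 = 1.578 − 2.307 = -0.729
Session 2 has the higher sensitivity.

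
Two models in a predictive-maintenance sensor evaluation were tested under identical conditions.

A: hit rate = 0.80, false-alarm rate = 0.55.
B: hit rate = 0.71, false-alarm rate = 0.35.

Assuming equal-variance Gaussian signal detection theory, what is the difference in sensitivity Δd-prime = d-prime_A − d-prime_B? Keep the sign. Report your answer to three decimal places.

A: z(0.80) = 0.8416, z(0.55) = 0.1257, d' = 0.7159
B: z(0.71) = 0.5534, z(0.35) = -0.3853, d' = 0.9387
Δd' = d'_A − d'_B = 0.7159 − 0.9387 = -0.2228
B has the higher sensitivity.

Δd-prime = -0.223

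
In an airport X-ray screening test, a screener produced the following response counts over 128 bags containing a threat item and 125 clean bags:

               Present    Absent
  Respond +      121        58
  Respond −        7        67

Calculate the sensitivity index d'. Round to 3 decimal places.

d' = 1.691

H = 121/128 = 0.9453
FA = 58/125 = 0.4640
Φ⁻¹(H) = Φ⁻¹(0.9453) = 1.6009
Φ⁻¹(FA) = Φ⁻¹(0.4640) = -0.0904
d' = z(H) − z(FA) = 1.6009 − (-0.0904) = 1.6913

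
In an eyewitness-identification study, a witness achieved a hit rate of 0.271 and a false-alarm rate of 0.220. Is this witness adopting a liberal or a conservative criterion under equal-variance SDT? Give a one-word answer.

z(H) = -0.610, z(FA) = -0.772
c = −½·(z(H) + z(FA)) = 0.691
c > 0 → conservative criterion (biased toward responding “no”).

conservative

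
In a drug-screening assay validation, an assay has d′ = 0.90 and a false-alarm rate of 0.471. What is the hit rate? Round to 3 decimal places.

hit rate = 0.796

z(false-alarm rate) = z(0.471) = -0.0728
z(H) = z(FA) + d' = -0.0728 + 0.90 = 0.8272
hit rate = Φ(0.8272) = 0.7959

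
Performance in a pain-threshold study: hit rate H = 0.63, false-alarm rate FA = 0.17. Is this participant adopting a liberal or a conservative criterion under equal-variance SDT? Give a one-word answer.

conservative

z(H) = 0.332, z(FA) = -0.954
c = −½·(z(H) + z(FA)) = 0.311
c > 0 → conservative criterion (biased toward responding “no”).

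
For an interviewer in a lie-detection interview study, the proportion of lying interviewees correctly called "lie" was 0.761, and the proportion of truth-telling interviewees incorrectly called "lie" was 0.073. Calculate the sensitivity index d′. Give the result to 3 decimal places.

d′ = 2.163

z(H) = z(0.761) = 0.7095
z(FA) = z(0.073) = -1.4538
d' = z(H) − z(FA) = 0.7095 − (-1.4538) = 2.1633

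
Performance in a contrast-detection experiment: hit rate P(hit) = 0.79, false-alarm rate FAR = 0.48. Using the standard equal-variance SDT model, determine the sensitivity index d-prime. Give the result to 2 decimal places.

z(H) = z(0.79) = 0.806
z(FA) = z(0.48) = -0.050
d' = z(H) − z(FA) = 0.806 − (-0.050) = 0.856

d-prime = 0.86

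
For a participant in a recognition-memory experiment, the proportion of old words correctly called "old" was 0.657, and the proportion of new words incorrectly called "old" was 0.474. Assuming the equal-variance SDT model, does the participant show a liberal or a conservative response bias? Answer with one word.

liberal

z(H) = 0.404, z(FA) = -0.065
c = −½·(z(H) + z(FA)) = -0.1695
c < 0 → liberal criterion (biased toward responding “yes”).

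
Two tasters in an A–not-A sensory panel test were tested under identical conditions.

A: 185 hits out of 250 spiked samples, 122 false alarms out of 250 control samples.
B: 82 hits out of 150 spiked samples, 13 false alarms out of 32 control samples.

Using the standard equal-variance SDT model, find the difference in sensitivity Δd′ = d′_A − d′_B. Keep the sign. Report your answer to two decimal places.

Δd′ = 0.32

A: z(0.7400) = 0.643, z(0.4880) = -0.030, d' = 0.673
B: z(0.5467) = 0.117, z(0.4062) = -0.237, d' = 0.354
Δd' = d'_A − d'_B = 0.673 − 0.354 = 0.319
A has the higher sensitivity.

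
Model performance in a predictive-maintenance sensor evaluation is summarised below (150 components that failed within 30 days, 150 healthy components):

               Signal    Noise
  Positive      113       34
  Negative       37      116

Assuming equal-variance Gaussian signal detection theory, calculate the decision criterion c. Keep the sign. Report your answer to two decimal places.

c = 0.03

H = 113/150 = 0.7533
FA = 34/150 = 0.2267
Φ⁻¹(H) = Φ⁻¹(0.7533) = 0.6849
Φ⁻¹(FA) = Φ⁻¹(0.2267) = -0.7498
c = −½·[z(H) + z(FA)] = −0.5 × (0.6849 + (-0.7498)) = 0.03245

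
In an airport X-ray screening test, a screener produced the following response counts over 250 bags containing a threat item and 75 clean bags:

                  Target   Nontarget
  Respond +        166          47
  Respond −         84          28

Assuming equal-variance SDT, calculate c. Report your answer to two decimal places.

c = -0.37

H = 166/250 = 0.6640
FA = 47/75 = 0.6267
z(H) = z(0.6640) = 0.423
z(FA) = z(0.6267) = 0.323
c = −½·[z(H) + z(FA)] = −0.5 × (0.423 + 0.323) = -0.373
c < 0: the screener has a liberal response bias.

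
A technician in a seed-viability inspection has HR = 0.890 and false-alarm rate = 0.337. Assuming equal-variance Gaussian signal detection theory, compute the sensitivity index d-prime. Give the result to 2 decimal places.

z(0.890) = 1.2265, z(0.337) = -0.4207
d' = z(H) − z(FA) = 1.2265 − (-0.4207) = 1.6472

d-prime = 1.65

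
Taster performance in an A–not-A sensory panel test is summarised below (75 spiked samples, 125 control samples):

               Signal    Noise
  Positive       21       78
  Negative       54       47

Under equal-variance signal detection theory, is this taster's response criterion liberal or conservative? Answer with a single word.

conservative

z(H) = -0.583, z(FA) = 0.316
c = −½·(z(H) + z(FA)) = 0.1335
c > 0 → conservative criterion (biased toward responding “no”).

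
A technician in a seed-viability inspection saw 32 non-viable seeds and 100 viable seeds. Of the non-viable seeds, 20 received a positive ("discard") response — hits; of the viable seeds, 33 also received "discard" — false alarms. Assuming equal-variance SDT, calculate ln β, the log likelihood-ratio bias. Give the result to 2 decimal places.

ln β = 0.05

H = 20/32 = 0.6250
FA = 33/100 = 0.3300
Φ⁻¹(0.6250) = 0.319, Φ⁻¹(0.3300) = -0.440
ln β = −½·[z(H)² − z(FA)²] = −0.5 × (0.102 − 0.194) = 0.046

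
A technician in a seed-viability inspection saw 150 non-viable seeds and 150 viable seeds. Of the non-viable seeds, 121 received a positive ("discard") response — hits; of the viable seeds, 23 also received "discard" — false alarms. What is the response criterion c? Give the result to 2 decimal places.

c = 0.08

H = 121/150 = 0.8067
FA = 23/150 = 0.1533
z(H) = 0.8658
z(FA) = -1.0224
c = −½·[z(H) + z(FA)] = −0.5 × (0.8658 + (-1.0224)) = 0.0783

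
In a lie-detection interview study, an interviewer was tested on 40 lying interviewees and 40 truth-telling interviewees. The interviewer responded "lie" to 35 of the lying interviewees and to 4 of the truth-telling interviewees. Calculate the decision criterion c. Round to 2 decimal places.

H = 35/40 = 0.8750
FA = 4/40 = 0.1000
z(0.8750) = 1.1503, z(0.1000) = -1.2816
c = −½·[z(H) + z(FA)] = −0.5 × (1.1503 + (-1.2816)) = 0.06565
c > 0: the interviewer has a conservative response bias.

c = 0.07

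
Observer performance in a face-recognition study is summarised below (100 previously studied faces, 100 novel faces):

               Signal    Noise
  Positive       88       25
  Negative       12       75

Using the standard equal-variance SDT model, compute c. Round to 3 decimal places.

H = 88/100 = 0.8800
FA = 25/100 = 0.2500
z(0.8800) = 1.1750, z(0.2500) = -0.6745
c = −½·[z(H) + z(FA)] = −0.5 × (1.1750 + (-0.6745)) = -0.25025
c < 0: the observer has a liberal response bias.

c = -0.250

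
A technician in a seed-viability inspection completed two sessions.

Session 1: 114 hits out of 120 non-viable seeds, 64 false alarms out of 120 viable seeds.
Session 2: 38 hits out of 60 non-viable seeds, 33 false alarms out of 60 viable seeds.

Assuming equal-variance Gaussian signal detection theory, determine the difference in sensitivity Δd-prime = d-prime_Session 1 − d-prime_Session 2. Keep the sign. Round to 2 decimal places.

Session 1: z(0.9500) = 1.645, z(0.5333) = 0.084, d' = 1.561
Session 2: z(0.6333) = 0.341, z(0.5500) = 0.126, d' = 0.215
Δd' = d'_Session 1 − d'_Session 2 = 1.561 − 0.215 = 1.346
Session 1 has the higher sensitivity.

Δd-prime = 1.35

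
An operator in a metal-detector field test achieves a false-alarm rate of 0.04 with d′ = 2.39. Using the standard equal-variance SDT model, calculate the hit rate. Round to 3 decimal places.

z(false-alarm rate) = z(0.04) = -1.7507
z(H) = z(FA) + d' = -1.7507 + 2.39 = 0.6393
hit rate = Φ(0.6393) = 0.7387

hit rate = 0.739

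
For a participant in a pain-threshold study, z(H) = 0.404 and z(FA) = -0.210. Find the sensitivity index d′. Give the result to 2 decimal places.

d′ = 0.61

d' = z(H) − z(FA) = 0.404 − (-0.210) = 0.614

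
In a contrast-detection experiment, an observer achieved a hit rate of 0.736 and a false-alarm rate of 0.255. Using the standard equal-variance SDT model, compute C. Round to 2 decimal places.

C = 0.01

Φ⁻¹(H) = Φ⁻¹(0.736) = 0.6311
Φ⁻¹(FA) = Φ⁻¹(0.255) = -0.6588
c = −½·[z(H) + z(FA)] = −0.5 × (0.6311 + (-0.6588)) = 0.01385
c > 0: the observer has a conservative response bias.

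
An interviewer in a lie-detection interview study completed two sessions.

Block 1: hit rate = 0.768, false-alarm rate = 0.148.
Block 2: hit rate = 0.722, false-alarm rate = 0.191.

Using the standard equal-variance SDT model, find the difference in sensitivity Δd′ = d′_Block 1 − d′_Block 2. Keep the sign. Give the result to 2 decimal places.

Block 1: z(0.768) = 0.732, z(0.148) = -1.045, d' = 1.777
Block 2: z(0.722) = 0.589, z(0.191) = -0.874, d' = 1.463
Δd' = d'_Block 1 − d'_Block 2 = 1.777 − 1.463 = 0.314
Block 1 has the higher sensitivity.

Δd′ = 0.31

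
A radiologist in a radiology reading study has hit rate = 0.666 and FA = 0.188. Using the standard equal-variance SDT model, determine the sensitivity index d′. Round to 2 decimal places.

d′ = 1.31

z(H) = z(0.666) = 0.429
z(FA) = z(0.188) = -0.885
d' = z(H) − z(FA) = 0.429 − (-0.885) = 1.314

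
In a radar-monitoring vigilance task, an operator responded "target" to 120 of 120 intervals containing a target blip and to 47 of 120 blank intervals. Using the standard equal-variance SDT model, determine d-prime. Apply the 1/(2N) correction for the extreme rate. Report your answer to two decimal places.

d-prime = 2.91

The hit rate is 120/120 = 1, so apply the 1/(2N) correction: H → 1 − 1/(2·120) = 0.99583.
z(H) = z(0.99583) = 2.638
z(FA) = z(0.39167) = -0.275
d' = 2.638 − (-0.275) = 2.913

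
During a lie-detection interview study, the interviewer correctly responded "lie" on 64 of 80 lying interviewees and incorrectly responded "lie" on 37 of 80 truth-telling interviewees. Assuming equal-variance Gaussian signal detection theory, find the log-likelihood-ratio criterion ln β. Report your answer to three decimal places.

ln β = -0.350

H = 64/80 = 0.8000
FA = 37/80 = 0.4625
z(H) = z(0.8000) = 0.8416
z(FA) = z(0.4625) = -0.0941
ln β = −½·[z(H)² − z(FA)²] = −0.5 × (0.7083 − 0.0089) = -0.3497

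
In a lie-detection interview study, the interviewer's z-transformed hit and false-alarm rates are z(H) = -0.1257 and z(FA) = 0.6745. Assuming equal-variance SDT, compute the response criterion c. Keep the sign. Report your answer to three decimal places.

c = -0.274

c = −½·[z(H) + z(FA)] = −½·(-0.1257 + 0.6745) = -0.2744
c < 0: the interviewer has a liberal response bias.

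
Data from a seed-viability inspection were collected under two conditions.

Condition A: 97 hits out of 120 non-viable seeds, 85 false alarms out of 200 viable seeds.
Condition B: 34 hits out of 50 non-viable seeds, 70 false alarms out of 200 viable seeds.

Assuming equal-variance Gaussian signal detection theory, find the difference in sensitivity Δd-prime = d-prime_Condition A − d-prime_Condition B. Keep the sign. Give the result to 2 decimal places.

Δd-prime = 0.21

Condition A: z(0.8083) = 0.872, z(0.4250) = -0.189, d' = 1.061
Condition B: z(0.6800) = 0.468, z(0.3500) = -0.385, d' = 0.853
Δd' = d'_Condition A − d'_Condition B = 1.061 − 0.853 = 0.208
Condition A has the higher sensitivity.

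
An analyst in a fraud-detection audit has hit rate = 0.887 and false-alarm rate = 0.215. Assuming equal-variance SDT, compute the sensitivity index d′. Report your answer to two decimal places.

z(0.887) = 1.211, z(0.215) = -0.789
d' = z(H) − z(FA) = 1.211 − (-0.789) = 2.000

d′ = 2.00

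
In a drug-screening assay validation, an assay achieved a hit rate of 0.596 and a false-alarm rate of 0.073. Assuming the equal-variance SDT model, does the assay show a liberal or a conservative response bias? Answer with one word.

z(H) = 0.243, z(FA) = -1.454
c = −½·(z(H) + z(FA)) = 0.6055
c > 0 → conservative criterion (biased toward responding “no”).

conservative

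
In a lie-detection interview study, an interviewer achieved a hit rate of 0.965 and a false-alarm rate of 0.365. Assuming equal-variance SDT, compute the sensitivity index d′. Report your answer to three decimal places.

z(0.965) = 1.8119, z(0.365) = -0.3451
d' = z(H) − z(FA) = 1.8119 − (-0.3451) = 2.1570

d′ = 2.157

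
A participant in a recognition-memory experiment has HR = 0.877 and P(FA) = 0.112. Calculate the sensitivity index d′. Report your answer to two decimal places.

d′ = 2.38

z(H) = 1.1601
z(FA) = -1.2160
d' = z(H) − z(FA) = 1.1601 − (-1.2160) = 2.3761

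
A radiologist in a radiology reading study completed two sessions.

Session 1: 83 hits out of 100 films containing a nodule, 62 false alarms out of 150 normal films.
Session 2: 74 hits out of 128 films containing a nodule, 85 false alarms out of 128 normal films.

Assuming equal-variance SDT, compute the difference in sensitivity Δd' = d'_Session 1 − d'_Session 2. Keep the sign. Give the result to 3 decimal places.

Δd' = 1.400

Session 1: z(0.8300) = 0.9542, z(0.4133) = -0.2191, d' = 1.1733
Session 2: z(0.5781) = 0.1970, z(0.6641) = 0.4237, d' = -0.2267
Δd' = d'_Session 1 − d'_Session 2 = 1.1733 − (-0.2267) = 1.4000
Session 1 has the higher sensitivity.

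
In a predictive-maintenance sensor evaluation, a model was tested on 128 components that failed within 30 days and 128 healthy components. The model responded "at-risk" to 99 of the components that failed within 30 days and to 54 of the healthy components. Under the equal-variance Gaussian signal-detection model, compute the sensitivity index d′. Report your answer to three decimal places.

d′ = 0.947

H = 99/128 = 0.7734
FA = 54/128 = 0.4219
Φ⁻¹(H) = Φ⁻¹(0.7734) = 0.7501
Φ⁻¹(FA) = Φ⁻¹(0.4219) = -0.1970
d' = z(H) − z(FA) = 0.7501 − (-0.1970) = 0.9471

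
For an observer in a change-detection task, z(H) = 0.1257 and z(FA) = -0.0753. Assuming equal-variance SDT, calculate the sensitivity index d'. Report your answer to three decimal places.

d' = 0.201

d' = z(H) − z(FA) = 0.1257 − (-0.0753) = 0.2010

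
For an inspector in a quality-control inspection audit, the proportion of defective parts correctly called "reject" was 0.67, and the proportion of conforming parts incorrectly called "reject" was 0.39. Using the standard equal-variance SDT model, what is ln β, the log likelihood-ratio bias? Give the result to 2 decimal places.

z(H) = 0.440
z(FA) = -0.279
ln β = −½·[z(H)² − z(FA)²] = −0.5 × (0.194 − 0.078) = -0.058

ln β = -0.06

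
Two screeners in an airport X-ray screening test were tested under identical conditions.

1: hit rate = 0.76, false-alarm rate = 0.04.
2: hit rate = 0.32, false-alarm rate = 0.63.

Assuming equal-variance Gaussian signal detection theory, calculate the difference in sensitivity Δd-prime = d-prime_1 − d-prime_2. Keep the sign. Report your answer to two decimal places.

Δd-prime = 3.26

1: z(0.76) = 0.706, z(0.04) = -1.751, d' = 2.457
2: z(0.32) = -0.468, z(0.63) = 0.332, d' = -0.800
Δd' = d'_1 − d'_2 = 2.457 − (-0.800) = 3.257
1 has the higher sensitivity.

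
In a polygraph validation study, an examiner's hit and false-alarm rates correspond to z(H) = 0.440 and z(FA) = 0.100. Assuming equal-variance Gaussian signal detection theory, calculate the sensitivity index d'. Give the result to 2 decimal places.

d' = z(H) − z(FA) = 0.440 − 0.100 = 0.340

d' = 0.34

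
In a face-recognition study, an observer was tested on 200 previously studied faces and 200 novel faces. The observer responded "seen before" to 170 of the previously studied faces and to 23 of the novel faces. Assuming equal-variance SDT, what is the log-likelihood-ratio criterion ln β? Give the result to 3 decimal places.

H = 170/200 = 0.8500
FA = 23/200 = 0.1150
Φ⁻¹(H) = 1.0364
Φ⁻¹(FA) = -1.2004
ln β = −½·[z(H)² − z(FA)²] = −0.5 × (1.0741 − 1.4410) = 0.18345

ln β = 0.183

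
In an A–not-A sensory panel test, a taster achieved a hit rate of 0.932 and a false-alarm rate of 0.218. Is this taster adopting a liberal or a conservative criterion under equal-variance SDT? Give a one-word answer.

z(H) = 1.491, z(FA) = -0.779
c = −½·(z(H) + z(FA)) = -0.356
c < 0 → liberal criterion (biased toward responding “yes”).

liberal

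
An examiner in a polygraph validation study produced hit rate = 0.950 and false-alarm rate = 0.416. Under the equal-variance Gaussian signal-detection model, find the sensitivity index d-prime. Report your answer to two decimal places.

z(H) = z(0.950) = 1.645
z(FA) = z(0.416) = -0.212
d' = z(H) − z(FA) = 1.645 − (-0.212) = 1.857

d-prime = 1.86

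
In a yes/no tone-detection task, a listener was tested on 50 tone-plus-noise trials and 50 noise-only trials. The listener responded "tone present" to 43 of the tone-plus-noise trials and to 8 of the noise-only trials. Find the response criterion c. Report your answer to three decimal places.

c = -0.043

H = 43/50 = 0.8600
FA = 8/50 = 0.1600
z(H) = z(0.8600) = 1.0803
z(FA) = z(0.1600) = -0.9945
c = −½·[z(H) + z(FA)] = −0.5 × (1.0803 + (-0.9945)) = -0.0429
c < 0: the listener has a liberal response bias.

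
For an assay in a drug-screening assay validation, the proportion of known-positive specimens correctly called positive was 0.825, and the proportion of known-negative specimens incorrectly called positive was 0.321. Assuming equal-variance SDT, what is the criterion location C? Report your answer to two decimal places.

Φ⁻¹(H) = 0.9346
Φ⁻¹(FA) = -0.4649
c = −½·[z(H) + z(FA)] = −0.5 × (0.9346 + (-0.4649)) = -0.23485
c < 0: the assay has a liberal response bias.

C = -0.23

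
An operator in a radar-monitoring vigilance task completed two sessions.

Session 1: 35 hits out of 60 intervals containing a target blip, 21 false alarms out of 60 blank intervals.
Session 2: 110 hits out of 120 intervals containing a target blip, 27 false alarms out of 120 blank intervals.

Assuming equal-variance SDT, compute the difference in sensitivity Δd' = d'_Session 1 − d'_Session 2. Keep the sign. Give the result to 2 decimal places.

Δd' = -1.54

Session 1: z(0.5833) = 0.210, z(0.3500) = -0.385, d' = 0.595
Session 2: z(0.9167) = 1.383, z(0.2250) = -0.755, d' = 2.138
Δd' = d'_Session 1 − d'_Session 2 = 0.595 − 2.138 = -1.543
Session 2 has the higher sensitivity.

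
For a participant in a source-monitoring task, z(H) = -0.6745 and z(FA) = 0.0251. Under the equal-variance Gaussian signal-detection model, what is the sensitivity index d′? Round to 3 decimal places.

d′ = -0.700

d' = z(H) − z(FA) = -0.6745 − 0.0251 = -0.6996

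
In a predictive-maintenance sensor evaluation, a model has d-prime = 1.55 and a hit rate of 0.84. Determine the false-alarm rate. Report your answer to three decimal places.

false-alarm rate = 0.289

z(hit rate) = z(0.84) = 0.9945
z(FA) = z(H) − d' = 0.9945 − 1.55 = -0.5555
false-alarm rate = Φ(-0.5555) = 0.2893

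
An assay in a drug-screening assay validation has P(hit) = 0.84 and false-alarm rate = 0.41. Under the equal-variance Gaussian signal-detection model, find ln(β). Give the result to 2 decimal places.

ln β = -0.47

z(0.84) = 0.994, z(0.41) = -0.228
ln β = −½·[z(H)² − z(FA)²] = −0.5 × (0.988 − 0.052) = -0.468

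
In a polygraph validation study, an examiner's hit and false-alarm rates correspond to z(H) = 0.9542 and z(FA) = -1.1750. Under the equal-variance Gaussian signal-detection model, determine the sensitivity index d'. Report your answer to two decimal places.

d' = z(H) − z(FA) = 0.9542 − (-1.1750) = 2.1292

d' = 2.13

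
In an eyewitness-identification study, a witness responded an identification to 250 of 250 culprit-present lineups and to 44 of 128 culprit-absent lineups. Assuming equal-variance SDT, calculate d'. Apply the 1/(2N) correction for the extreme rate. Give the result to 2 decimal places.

d' = 3.28

The hit rate is 250/250 = 1, so apply the 1/(2N) correction: H → 1 − 1/(2·250) = 0.99800.
z(H) = z(0.99800) = 2.878
z(FA) = z(0.34375) = -0.402
d' = 2.878 − (-0.402) = 3.280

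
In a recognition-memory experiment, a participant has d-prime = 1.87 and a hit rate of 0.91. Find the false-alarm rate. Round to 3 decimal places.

false-alarm rate = 0.298

z(hit rate) = z(0.91) = 1.3408
z(FA) = z(H) − d' = 1.3408 − 1.87 = -0.5292
false-alarm rate = Φ(-0.5292) = 0.2983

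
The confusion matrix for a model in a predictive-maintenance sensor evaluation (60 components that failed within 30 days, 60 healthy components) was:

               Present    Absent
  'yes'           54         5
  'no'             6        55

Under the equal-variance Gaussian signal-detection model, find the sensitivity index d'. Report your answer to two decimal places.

H = 54/60 = 0.9000
FA = 5/60 = 0.0833
z(H) = 1.2816
z(FA) = -1.3832
d' = z(H) − z(FA) = 1.2816 − (-1.3832) = 2.6648

d' = 2.66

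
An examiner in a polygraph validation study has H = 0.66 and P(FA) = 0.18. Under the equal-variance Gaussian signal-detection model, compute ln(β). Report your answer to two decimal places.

ln β = 0.33

z(H) = 0.412
z(FA) = -0.915
ln β = −½·[z(H)² − z(FA)²] = −0.5 × (0.170 − 0.837) = 0.3335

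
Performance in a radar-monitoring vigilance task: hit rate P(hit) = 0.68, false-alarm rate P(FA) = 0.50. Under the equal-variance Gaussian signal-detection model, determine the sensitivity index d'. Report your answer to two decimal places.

z(H) = 0.468
z(FA) = 0.000
d' = z(H) − z(FA) = 0.468 − 0.000 = 0.468

d' = 0.47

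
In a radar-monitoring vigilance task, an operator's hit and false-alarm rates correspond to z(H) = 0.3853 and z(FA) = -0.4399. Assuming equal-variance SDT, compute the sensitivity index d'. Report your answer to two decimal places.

d' = z(H) − z(FA) = 0.3853 − (-0.4399) = 0.8252

d' = 0.83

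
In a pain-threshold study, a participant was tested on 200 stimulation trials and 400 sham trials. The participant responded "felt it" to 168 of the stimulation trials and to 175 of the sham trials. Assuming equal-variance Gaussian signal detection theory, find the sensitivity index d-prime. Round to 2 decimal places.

d-prime = 1.15

H = 168/200 = 0.8400
FA = 175/400 = 0.4375
z(0.8400) = 0.9945, z(0.4375) = -0.1573
d' = z(H) − z(FA) = 0.9945 − (-0.1573) = 1.1518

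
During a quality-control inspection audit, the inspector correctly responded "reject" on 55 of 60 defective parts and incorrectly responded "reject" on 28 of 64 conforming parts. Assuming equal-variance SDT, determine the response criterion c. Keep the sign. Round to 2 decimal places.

c = -0.61

H = 55/60 = 0.9167
FA = 28/64 = 0.4375
z(H) = z(0.9167) = 1.383
z(FA) = z(0.4375) = -0.157
c = −½·[z(H) + z(FA)] = −0.5 × (1.383 + (-0.157)) = -0.613
c < 0: the inspector has a liberal response bias.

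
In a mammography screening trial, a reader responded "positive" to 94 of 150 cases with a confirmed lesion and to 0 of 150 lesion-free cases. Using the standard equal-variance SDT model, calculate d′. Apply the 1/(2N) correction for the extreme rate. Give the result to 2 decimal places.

d′ = 3.04

The false-alarm rate is 0/150 = 0, so apply the 1/(2N) correction: FA → 1/(2·150) = 0.00333.
z(H) = z(0.62667) = 0.323
z(FA) = z(0.00333) = -2.713
d' = 0.323 − (-2.713) = 3.036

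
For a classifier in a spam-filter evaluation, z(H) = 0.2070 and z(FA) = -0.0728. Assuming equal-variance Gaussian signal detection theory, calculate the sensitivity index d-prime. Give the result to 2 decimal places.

d-prime = 0.28

d' = z(H) − z(FA) = 0.2070 − (-0.0728) = 0.2798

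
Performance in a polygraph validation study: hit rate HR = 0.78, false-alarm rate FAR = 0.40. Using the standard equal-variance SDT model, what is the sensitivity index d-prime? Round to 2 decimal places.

z(0.78) = 0.772, z(0.40) = -0.253
d' = z(H) − z(FA) = 0.772 − (-0.253) = 1.025

d-prime = 1.03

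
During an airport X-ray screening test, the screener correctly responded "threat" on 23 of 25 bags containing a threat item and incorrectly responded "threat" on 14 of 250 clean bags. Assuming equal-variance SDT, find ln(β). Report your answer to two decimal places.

H = 23/25 = 0.9200
FA = 14/250 = 0.0560
z(H) = 1.405
z(FA) = -1.589
ln β = −½·[z(H)² − z(FA)²] = −0.5 × (1.974 − 2.525) = 0.2755

ln β = 0.28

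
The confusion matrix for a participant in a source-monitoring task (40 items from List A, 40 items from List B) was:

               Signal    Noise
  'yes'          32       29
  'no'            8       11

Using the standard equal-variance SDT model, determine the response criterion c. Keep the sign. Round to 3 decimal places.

c = -0.720

H = 32/40 = 0.8000
FA = 29/40 = 0.7250
z(H) = z(0.8000) = 0.8416
z(FA) = z(0.7250) = 0.5978
c = −½·[z(H) + z(FA)] = −0.5 × (0.8416 + 0.5978) = -0.7197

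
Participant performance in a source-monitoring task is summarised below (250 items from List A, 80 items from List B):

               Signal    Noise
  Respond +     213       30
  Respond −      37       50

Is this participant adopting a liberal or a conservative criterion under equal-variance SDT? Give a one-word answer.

z(H) = 1.045, z(FA) = -0.319
c = −½·(z(H) + z(FA)) = -0.363
c < 0 → liberal criterion (biased toward responding “yes”).

liberal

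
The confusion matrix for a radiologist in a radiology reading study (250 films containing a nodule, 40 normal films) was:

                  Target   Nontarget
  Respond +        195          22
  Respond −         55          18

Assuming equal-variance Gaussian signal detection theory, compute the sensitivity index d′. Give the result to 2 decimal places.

H = 195/250 = 0.7800
FA = 22/40 = 0.5500
z(H) = z(0.7800) = 0.772
z(FA) = z(0.5500) = 0.126
d' = z(H) − z(FA) = 0.772 − 0.126 = 0.646

d′ = 0.65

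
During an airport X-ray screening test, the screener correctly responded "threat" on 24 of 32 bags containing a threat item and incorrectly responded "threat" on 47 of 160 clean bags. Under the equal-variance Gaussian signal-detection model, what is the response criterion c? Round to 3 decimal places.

c = -0.066

H = 24/32 = 0.7500
FA = 47/160 = 0.2938
z(H) = z(0.7500) = 0.6745
z(FA) = z(0.2938) = -0.5423
c = −½·[z(H) + z(FA)] = −0.5 × (0.6745 + (-0.5423)) = -0.0661
c < 0: the screener has a liberal response bias.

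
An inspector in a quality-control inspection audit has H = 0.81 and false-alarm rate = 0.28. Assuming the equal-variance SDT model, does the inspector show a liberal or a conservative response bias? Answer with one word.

liberal

z(H) = 0.878, z(FA) = -0.583
c = −½·(z(H) + z(FA)) = -0.1475
c < 0 → liberal criterion (biased toward responding “yes”).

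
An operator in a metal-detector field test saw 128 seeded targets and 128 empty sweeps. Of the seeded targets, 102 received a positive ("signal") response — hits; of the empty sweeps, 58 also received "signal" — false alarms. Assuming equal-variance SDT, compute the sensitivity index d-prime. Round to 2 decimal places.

d-prime = 0.95

H = 102/128 = 0.7969
FA = 58/128 = 0.4531
z(0.7969) = 0.8306, z(0.4531) = -0.1178
d' = z(H) − z(FA) = 0.8306 − (-0.1178) = 0.9484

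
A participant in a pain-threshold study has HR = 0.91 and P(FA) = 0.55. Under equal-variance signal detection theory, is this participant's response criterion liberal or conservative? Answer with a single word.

liberal

z(H) = 1.341, z(FA) = 0.126
c = −½·(z(H) + z(FA)) = -0.7335
c < 0 → liberal criterion (biased toward responding “yes”).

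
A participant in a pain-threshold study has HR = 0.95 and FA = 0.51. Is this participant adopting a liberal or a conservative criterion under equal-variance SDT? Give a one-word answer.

liberal

z(H) = 1.645, z(FA) = 0.025
c = −½·(z(H) + z(FA)) = -0.835
c < 0 → liberal criterion (biased toward responding “yes”).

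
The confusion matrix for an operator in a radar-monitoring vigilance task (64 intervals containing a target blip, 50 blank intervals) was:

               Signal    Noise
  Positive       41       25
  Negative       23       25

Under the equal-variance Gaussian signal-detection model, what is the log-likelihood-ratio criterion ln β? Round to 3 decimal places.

ln β = -0.065

H = 41/64 = 0.6406
FA = 25/50 = 0.5000
z(H) = z(0.6406) = 0.3601
z(FA) = z(0.5000) = 0.0000
ln β = −½·[z(H)² − z(FA)²] = −0.5 × (0.1297 − 0.0000) = -0.06485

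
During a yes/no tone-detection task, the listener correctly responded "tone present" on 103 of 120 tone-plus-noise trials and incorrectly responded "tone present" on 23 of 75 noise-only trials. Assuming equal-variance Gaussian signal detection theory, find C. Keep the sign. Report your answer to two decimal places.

C = -0.28

H = 103/120 = 0.8583
FA = 23/75 = 0.3067
z(0.8583) = 1.073, z(0.3067) = -0.505
c = −½·[z(H) + z(FA)] = −0.5 × (1.073 + (-0.505)) = -0.284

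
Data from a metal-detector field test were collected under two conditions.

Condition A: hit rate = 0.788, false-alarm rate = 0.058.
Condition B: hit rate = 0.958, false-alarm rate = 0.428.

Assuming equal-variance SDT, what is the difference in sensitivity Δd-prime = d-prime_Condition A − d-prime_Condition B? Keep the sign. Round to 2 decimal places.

Δd-prime = 0.46

Condition A: z(0.788) = 0.800, z(0.058) = -1.572, d' = 2.372
Condition B: z(0.958) = 1.728, z(0.428) = -0.181, d' = 1.909
Δd' = d'_Condition A − d'_Condition B = 2.372 − 1.909 = 0.463
Condition A has the higher sensitivity.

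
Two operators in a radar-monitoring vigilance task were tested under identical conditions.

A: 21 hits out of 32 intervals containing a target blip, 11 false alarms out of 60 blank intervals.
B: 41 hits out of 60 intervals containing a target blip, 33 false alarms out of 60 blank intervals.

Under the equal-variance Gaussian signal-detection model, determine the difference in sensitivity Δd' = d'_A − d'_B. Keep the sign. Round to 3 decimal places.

A: z(0.6562) = 0.4021, z(0.1833) = -0.9029, d' = 1.3050
B: z(0.6833) = 0.4769, z(0.5500) = 0.1257, d' = 0.3512
Δd' = d'_A − d'_B = 1.3050 − 0.3512 = 0.9538
A has the higher sensitivity.

Δd' = 0.954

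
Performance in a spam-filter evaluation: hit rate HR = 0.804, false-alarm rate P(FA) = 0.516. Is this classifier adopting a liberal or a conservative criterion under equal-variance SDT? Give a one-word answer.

liberal

z(H) = 0.856, z(FA) = 0.040
c = −½·(z(H) + z(FA)) = -0.448
c < 0 → liberal criterion (biased toward responding “yes”).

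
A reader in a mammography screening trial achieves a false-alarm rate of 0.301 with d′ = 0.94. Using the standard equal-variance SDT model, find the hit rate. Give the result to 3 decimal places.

hit rate = 0.662

z(false-alarm rate) = z(0.301) = -0.5215
z(H) = z(FA) + d' = -0.5215 + 0.94 = 0.4185
hit rate = Φ(0.4185) = 0.6622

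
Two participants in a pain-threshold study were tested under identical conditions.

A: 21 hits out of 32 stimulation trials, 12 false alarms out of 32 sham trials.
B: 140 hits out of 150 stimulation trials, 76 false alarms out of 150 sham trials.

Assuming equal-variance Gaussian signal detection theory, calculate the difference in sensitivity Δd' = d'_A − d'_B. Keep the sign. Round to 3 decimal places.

A: z(0.6562) = 0.4021, z(0.3750) = -0.3186, d' = 0.7207
B: z(0.9333) = 1.5008, z(0.5067) = 0.0168, d' = 1.4840
Δd' = d'_A − d'_B = 0.7207 − 1.4840 = -0.7633
B has the higher sensitivity.

Δd' = -0.763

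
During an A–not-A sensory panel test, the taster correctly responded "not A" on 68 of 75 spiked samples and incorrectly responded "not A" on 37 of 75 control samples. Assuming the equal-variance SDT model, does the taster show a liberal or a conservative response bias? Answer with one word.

liberal

z(H) = 1.321, z(FA) = -0.017
c = −½·(z(H) + z(FA)) = -0.652
c < 0 → liberal criterion (biased toward responding “yes”).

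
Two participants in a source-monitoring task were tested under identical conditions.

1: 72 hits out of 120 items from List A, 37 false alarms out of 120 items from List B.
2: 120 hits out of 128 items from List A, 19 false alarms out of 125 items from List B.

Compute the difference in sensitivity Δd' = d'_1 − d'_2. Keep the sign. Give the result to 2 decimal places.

Δd' = -1.81

1: z(0.6000) = 0.253, z(0.3083) = -0.501, d' = 0.754
2: z(0.9375) = 1.534, z(0.1520) = -1.028, d' = 2.562
Δd' = d'_1 − d'_2 = 0.754 − 2.562 = -1.808
2 has the higher sensitivity.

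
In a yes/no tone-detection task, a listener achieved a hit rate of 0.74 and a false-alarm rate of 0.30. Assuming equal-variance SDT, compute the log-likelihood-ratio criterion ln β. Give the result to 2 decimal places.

Φ⁻¹(0.74) = 0.643, Φ⁻¹(0.30) = -0.524
ln β = −½·[z(H)² − z(FA)²] = −0.5 × (0.413 − 0.275) = -0.069

ln β = -0.07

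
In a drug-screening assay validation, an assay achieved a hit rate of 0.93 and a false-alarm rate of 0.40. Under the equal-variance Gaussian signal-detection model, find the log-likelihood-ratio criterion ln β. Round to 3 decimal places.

ln β = -1.057

z(H) = 1.4758
z(FA) = -0.2533
ln β = −½·[z(H)² − z(FA)²] = −0.5 × (2.1780 − 0.0642) = -1.0569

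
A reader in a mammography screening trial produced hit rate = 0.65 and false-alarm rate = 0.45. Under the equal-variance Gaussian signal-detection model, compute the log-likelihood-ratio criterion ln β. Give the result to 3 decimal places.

ln β = -0.066

z(H) = z(0.65) = 0.3853
z(FA) = z(0.45) = -0.1257
ln β = −½·[z(H)² − z(FA)²] = −0.5 × (0.1485 − 0.0158) = -0.06635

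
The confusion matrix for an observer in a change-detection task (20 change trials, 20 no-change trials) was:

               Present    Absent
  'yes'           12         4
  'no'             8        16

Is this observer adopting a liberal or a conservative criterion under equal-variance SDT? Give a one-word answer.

conservative

z(H) = 0.253, z(FA) = -0.842
c = −½·(z(H) + z(FA)) = 0.2945
c > 0 → conservative criterion (biased toward responding “no”).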